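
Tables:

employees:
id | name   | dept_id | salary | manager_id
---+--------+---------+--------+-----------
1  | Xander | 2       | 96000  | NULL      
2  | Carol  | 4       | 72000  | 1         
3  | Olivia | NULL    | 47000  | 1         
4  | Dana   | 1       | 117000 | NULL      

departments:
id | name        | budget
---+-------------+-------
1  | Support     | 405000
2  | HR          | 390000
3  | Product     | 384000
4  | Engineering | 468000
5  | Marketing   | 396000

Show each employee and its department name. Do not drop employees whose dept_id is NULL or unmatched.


LEFT JOIN keeps every row from employees (the left table); where dept_id has no match in departments, the department columns become NULL. Walk through each employee:
  - employee 1 (Xander): dept_id=2 -> matches HR
  - employee 2 (Carol): dept_id=4 -> matches Engineering
  - employee 3 (Olivia): dept_id=NULL, no match -> kept with NULL
  - employee 4 (Dana): dept_id=1 -> matches Support
All 4 rows appear; 1 has NULL department.

SQL:
SELECT a.name, b.name AS department
FROM employees a
LEFT JOIN departments b ON a.dept_id = b.id

Result:
name   | department 
-------+------------
Xander | HR         
Carol  | Engineering
Olivia | NULL       
Dana   | Support    


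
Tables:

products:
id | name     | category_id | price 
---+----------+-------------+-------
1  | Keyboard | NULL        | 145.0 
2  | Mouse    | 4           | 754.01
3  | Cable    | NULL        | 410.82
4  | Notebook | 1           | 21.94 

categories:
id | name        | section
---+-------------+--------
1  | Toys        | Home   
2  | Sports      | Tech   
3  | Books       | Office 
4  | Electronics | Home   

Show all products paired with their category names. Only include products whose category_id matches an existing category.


INNER JOIN keeps only products rows whose category_id matches an id in categories. Walk through each product:
  - product 1 (Keyboard): category_id=NULL, no match -> dropped
  - product 2 (Mouse): category_id=4 -> matches Electronics
  - product 3 (Cable): category_id=NULL, no match -> dropped
  - product 4 (Notebook): category_id=1 -> matches Toys
So 2 of 4 rows are dropped.

SQL:
SELECT a.name, b.name AS category
FROM products a
INNER JOIN categories b ON a.category_id = b.id

Result:
name     | category   
---------+------------
Mouse    | Electronics
Notebook | Toys       


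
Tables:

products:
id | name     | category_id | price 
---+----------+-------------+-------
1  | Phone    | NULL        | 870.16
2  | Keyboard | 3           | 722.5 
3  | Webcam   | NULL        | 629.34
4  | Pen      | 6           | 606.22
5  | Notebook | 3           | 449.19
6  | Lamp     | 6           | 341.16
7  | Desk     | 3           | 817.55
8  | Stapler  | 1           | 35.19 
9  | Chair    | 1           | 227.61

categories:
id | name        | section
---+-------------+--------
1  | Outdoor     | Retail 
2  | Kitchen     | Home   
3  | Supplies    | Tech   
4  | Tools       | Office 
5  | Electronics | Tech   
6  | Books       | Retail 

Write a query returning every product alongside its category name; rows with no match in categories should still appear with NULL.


LEFT JOIN keeps every row from products (the left table); where category_id has no match in categories, the category columns become NULL. Walk through each product:
  - product 1 (Phone): category_id=NULL, no match -> kept with NULL
  - product 2 (Keyboard): category_id=3 -> matches Supplies
  - product 3 (Webcam): category_id=NULL, no match -> kept with NULL
  - product 4 (Pen): category_id=6 -> matches Books
  - product 5 (Notebook): category_id=3 -> matches Supplies
  - product 6 (Lamp): category_id=6 -> matches Books
  - product 7 (Desk): category_id=3 -> matches Supplies
  - product 8 (Stapler): category_id=1 -> matches Outdoor
  - product 9 (Chair): category_id=1 -> matches Outdoor
All 9 rows appear; 2 have NULL category.

SQL:
SELECT a.name, b.name AS category
FROM products a
LEFT JOIN categories b ON a.category_id = b.id

Result:
name     | category
---------+---------
Phone    | NULL    
Keyboard | Supplies
Webcam   | NULL    
Pen      | Books   
Notebook | Supplies
Lamp     | Books   
Desk     | Supplies
Stapler  | Outdoor 
Chair    | Outdoor 


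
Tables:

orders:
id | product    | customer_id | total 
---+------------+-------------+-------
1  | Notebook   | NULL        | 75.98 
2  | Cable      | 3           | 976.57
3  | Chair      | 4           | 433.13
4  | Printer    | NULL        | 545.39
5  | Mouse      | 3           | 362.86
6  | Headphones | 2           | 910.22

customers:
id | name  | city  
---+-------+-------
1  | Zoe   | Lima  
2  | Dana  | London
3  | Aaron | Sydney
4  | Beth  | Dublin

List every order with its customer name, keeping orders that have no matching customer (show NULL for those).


LEFT JOIN keeps every row from orders (the left table); where customer_id has no match in customers, the customer columns become NULL. Walk through each order:
  - order 1 (Notebook): customer_id=NULL, no match -> kept with NULL
  - order 2 (Cable): customer_id=3 -> matches Aaron
  - order 3 (Chair): customer_id=4 -> matches Beth
  - order 4 (Printer): customer_id=NULL, no match -> kept with NULL
  - order 5 (Mouse): customer_id=3 -> matches Aaron
  - order 6 (Headphones): customer_id=2 -> matches Dana
All 6 rows appear; 2 have NULL customer.

SQL:
SELECT a.product, b.name AS customer
FROM orders a
LEFT JOIN customers b ON a.customer_id = b.id

Result:
product    | customer
-----------+---------
Notebook   | NULL    
Cable      | Aaron   
Chair      | Beth    
Printer    | NULL    
Mouse      | Aaron   
Headphones | Dana    


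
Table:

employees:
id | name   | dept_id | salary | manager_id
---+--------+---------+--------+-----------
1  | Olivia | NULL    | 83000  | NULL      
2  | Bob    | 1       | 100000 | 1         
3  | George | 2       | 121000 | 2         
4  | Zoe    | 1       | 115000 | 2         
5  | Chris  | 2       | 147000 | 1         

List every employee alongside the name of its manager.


This is a self-join: employees is joined to a second copy of itself, matching each row's manager_id to another row's id. Use LEFT JOIN so rows with manager_id=NULL are kept.
  - employee 1 (Olivia): manager_id=NULL -> NULL
  - employee 2 (Bob): manager_id=1 -> Olivia
  - employee 3 (George): manager_id=2 -> Bob
  - employee 4 (Zoe): manager_id=2 -> Bob
  - employee 5 (Chris): manager_id=1 -> Olivia

SQL:
SELECT a.name AS item, b.name AS manager
FROM employees a
LEFT JOIN employees b ON a.manager_id = b.id

Result:
item   | manager
-------+--------
Olivia | NULL   
Bob    | Olivia 
George | Bob    
Zoe    | Bob    
Chris  | Olivia 


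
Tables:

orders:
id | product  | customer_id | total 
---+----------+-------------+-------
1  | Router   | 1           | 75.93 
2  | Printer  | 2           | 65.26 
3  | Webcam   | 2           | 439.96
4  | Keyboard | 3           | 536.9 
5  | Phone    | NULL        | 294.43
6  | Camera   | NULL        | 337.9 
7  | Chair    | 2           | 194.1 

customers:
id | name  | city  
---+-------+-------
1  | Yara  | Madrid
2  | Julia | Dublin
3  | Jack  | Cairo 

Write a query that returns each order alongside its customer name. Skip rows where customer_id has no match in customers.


INNER JOIN keeps only orders rows whose customer_id matches an id in customers. Walk through each order:
  - order 1 (Router): customer_id=1 -> matches Yara
  - order 2 (Printer): customer_id=2 -> matches Julia
  - order 3 (Webcam): customer_id=2 -> matches Julia
  - order 4 (Keyboard): customer_id=3 -> matches Jack
  - order 5 (Phone): customer_id=NULL, no match -> dropped
  - order 6 (Camera): customer_id=NULL, no match -> dropped
  - order 7 (Chair): customer_id=2 -> matches Julia
So 2 of 7 rows are dropped.

SQL:
SELECT a.product, b.name AS customer
FROM orders a
INNER JOIN customers b ON a.customer_id = b.id

Result:
product  | customer
---------+---------
Router   | Yara    
Printer  | Julia   
Webcam   | Julia   
Keyboard | Jack    
Chair    | Julia   


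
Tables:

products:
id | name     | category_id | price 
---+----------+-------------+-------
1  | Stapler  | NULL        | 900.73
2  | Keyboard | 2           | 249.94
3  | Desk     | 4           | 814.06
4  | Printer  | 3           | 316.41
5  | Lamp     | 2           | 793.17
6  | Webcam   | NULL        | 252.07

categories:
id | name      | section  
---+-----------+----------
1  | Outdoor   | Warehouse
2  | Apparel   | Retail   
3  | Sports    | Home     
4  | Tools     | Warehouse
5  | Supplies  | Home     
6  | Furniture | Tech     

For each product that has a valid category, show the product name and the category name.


INNER JOIN keeps only products rows whose category_id matches an id in categories. Walk through each product:
  - product 1 (Stapler): category_id=NULL, no match -> dropped
  - product 2 (Keyboard): category_id=2 -> matches Apparel
  - product 3 (Desk): category_id=4 -> matches Tools
  - product 4 (Printer): category_id=3 -> matches Sports
  - product 5 (Lamp): category_id=2 -> matches Apparel
  - product 6 (Webcam): category_id=NULL, no match -> dropped
So 2 of 6 rows are dropped.

SQL:
SELECT a.name, b.name AS category
FROM products a
INNER JOIN categories b ON a.category_id = b.id

Result:
name     | category
---------+---------
Keyboard | Apparel 
Desk     | Tools   
Printer  | Sports  
Lamp     | Apparel 


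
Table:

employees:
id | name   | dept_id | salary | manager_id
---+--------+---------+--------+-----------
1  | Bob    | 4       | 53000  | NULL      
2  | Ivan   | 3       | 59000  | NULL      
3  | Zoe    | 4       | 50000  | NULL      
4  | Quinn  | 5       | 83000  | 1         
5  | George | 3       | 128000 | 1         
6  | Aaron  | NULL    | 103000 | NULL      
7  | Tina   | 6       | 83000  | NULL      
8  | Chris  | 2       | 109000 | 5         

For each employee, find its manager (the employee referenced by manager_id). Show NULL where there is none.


This is a self-join: employees is joined to a second copy of itself, matching each row's manager_id to another row's id. Use LEFT JOIN so rows with manager_id=NULL are kept.
  - employee 1 (Bob): manager_id=NULL -> NULL
  - employee 2 (Ivan): manager_id=NULL -> NULL
  - employee 3 (Zoe): manager_id=NULL -> NULL
  - employee 4 (Quinn): manager_id=1 -> Bob
  - employee 5 (George): manager_id=1 -> Bob
  - employee 6 (Aaron): manager_id=NULL -> NULL
  - employee 7 (Tina): manager_id=NULL -> NULL
  - employee 8 (Chris): manager_id=5 -> George

SQL:
SELECT a.name AS item, b.name AS manager
FROM employees a
LEFT JOIN employees b ON a.manager_id = b.id

Result:
item   | manager
-------+--------
Bob    | NULL   
Ivan   | NULL   
Zoe    | NULL   
Quinn  | Bob    
George | Bob    
Aaron  | NULL   
Tina   | NULL   
Chris  | George 


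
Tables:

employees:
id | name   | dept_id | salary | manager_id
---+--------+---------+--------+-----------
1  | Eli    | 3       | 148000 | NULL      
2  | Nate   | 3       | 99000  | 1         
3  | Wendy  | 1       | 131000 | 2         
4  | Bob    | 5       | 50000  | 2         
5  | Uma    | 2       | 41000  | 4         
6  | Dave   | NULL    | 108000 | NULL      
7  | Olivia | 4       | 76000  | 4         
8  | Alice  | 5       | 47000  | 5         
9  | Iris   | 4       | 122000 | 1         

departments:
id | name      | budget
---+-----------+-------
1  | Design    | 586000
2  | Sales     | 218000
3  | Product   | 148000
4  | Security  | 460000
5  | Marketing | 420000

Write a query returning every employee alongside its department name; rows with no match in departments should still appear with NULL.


LEFT JOIN keeps every row from employees (the left table); where dept_id has no match in departments, the department columns become NULL. Walk through each employee:
  - employee 1 (Eli): dept_id=3 -> matches Product
  - employee 2 (Nate): dept_id=3 -> matches Product
  - employee 3 (Wendy): dept_id=1 -> matches Design
  - employee 4 (Bob): dept_id=5 -> matches Marketing
  - employee 5 (Uma): dept_id=2 -> matches Sales
  - employee 6 (Dave): dept_id=NULL, no match -> kept with NULL
  - employee 7 (Olivia): dept_id=4 -> matches Security
  - employee 8 (Alice): dept_id=5 -> matches Marketing
  - employee 9 (Iris): dept_id=4 -> matches Security
All 9 rows appear; 1 has NULL department.

SQL:
SELECT a.name, b.name AS department
FROM employees a
LEFT JOIN departments b ON a.dept_id = b.id

Result:
name   | department
-------+-----------
Eli    | Product   
Nate   | Product   
Wendy  | Design    
Bob    | Marketing 
Uma    | Sales     
Dave   | NULL      
Olivia | Security  
Alice  | Marketing 
Iris   | Security  


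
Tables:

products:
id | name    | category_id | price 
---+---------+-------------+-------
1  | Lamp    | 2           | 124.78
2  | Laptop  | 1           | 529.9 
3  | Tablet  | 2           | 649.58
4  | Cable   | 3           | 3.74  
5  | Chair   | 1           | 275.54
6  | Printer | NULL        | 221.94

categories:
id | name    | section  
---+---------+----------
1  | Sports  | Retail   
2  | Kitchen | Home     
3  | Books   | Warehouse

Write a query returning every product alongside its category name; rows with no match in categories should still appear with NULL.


LEFT JOIN keeps every row from products (the left table); where category_id has no match in categories, the category columns become NULL. Walk through each product:
  - product 1 (Lamp): category_id=2 -> matches Kitchen
  - product 2 (Laptop): category_id=1 -> matches Sports
  - product 3 (Tablet): category_id=2 -> matches Kitchen
  - product 4 (Cable): category_id=3 -> matches Books
  - product 5 (Chair): category_id=1 -> matches Sports
  - product 6 (Printer): category_id=NULL, no match -> kept with NULL
All 6 rows appear; 1 has NULL category.

SQL:
SELECT a.name, b.name AS category
FROM products a
LEFT JOIN categories b ON a.category_id = b.id

Result:
name    | category
--------+---------
Lamp    | Kitchen 
Laptop  | Sports  
Tablet  | Kitchen 
Cable   | Books   
Chair   | Sports  
Printer | NULL    


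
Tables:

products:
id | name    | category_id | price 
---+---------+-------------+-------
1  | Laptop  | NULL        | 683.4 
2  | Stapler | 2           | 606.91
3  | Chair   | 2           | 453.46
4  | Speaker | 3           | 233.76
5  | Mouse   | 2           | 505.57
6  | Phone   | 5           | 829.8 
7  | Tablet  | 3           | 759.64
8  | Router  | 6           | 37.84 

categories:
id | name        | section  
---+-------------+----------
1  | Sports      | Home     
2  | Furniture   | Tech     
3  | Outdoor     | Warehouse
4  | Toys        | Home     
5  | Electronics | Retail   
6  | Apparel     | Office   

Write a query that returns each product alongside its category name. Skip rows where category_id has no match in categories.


INNER JOIN keeps only products rows whose category_id matches an id in categories. Walk through each product:
  - product 1 (Laptop): category_id=NULL, no match -> dropped
  - product 2 (Stapler): category_id=2 -> matches Furniture
  - product 3 (Chair): category_id=2 -> matches Furniture
  - product 4 (Speaker): category_id=3 -> matches Outdoor
  - product 5 (Mouse): category_id=2 -> matches Furniture
  - product 6 (Phone): category_id=5 -> matches Electronics
  - product 7 (Tablet): category_id=3 -> matches Outdoor
  - product 8 (Router): category_id=6 -> matches Apparel
So 1 of 8 rows is dropped.

SQL:
SELECT a.name, b.name AS category
FROM products a
INNER JOIN categories b ON a.category_id = b.id

Result:
name    | category   
--------+------------
Stapler | Furniture  
Chair   | Furniture  
Speaker | Outdoor    
Mouse   | Furniture  
Phone   | Electronics
Tablet  | Outdoor    
Router  | Apparel    


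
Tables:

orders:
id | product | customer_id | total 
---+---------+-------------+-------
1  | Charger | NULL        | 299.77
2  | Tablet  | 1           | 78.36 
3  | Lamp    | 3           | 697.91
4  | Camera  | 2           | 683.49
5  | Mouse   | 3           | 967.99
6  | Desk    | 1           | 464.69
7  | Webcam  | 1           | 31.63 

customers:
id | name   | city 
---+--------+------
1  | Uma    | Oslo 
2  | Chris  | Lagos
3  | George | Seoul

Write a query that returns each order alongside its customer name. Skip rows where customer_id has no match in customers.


INNER JOIN keeps only orders rows whose customer_id matches an id in customers. Walk through each order:
  - order 1 (Charger): customer_id=NULL, no match -> dropped
  - order 2 (Tablet): customer_id=1 -> matches Uma
  - order 3 (Lamp): customer_id=3 -> matches George
  - order 4 (Camera): customer_id=2 -> matches Chris
  - order 5 (Mouse): customer_id=3 -> matches George
  - order 6 (Desk): customer_id=1 -> matches Uma
  - order 7 (Webcam): customer_id=1 -> matches Uma
So 1 of 7 rows is dropped.

SQL:
SELECT a.product, b.name AS customer
FROM orders a
INNER JOIN customers b ON a.customer_id = b.id

Result:
product | customer
--------+---------
Tablet  | Uma     
Lamp    | George  
Camera  | Chris   
Mouse   | George  
Desk    | Uma     
Webcam  | Uma     


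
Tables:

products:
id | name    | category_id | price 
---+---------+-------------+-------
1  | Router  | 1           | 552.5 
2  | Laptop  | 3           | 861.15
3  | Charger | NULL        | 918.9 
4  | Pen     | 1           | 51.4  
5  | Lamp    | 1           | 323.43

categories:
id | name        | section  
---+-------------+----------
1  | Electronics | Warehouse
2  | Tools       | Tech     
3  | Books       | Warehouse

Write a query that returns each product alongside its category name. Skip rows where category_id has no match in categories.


INNER JOIN keeps only products rows whose category_id matches an id in categories. Walk through each product:
  - product 1 (Router): category_id=1 -> matches Electronics
  - product 2 (Laptop): category_id=3 -> matches Books
  - product 3 (Charger): category_id=NULL, no match -> dropped
  - product 4 (Pen): category_id=1 -> matches Electronics
  - product 5 (Lamp): category_id=1 -> matches Electronics
So 1 of 5 rows is dropped.

SQL:
SELECT a.name, b.name AS category
FROM products a
INNER JOIN categories b ON a.category_id = b.id

Result:
name   | category   
-------+------------
Router | Electronics
Laptop | Books      
Pen    | Electronics
Lamp   | Electronics


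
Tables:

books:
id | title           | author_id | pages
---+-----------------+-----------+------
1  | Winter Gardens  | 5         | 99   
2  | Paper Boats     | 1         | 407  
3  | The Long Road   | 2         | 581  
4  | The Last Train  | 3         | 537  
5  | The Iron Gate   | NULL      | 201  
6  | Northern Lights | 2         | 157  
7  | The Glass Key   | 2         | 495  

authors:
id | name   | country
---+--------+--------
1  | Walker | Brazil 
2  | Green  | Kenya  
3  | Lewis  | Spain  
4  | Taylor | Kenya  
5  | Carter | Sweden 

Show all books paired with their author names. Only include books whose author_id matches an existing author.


INNER JOIN keeps only books rows whose author_id matches an id in authors. Walk through each book:
  - book 1 (Winter Gardens): author_id=5 -> matches Carter
  - book 2 (Paper Boats): author_id=1 -> matches Walker
  - book 3 (The Long Road): author_id=2 -> matches Green
  - book 4 (The Last Train): author_id=3 -> matches Lewis
  - book 5 (The Iron Gate): author_id=NULL, no match -> dropped
  - book 6 (Northern Lights): author_id=2 -> matches Green
  - book 7 (The Glass Key): author_id=2 -> matches Green
So 1 of 7 rows is dropped.

SQL:
SELECT a.title, b.name AS author
FROM books a
INNER JOIN authors b ON a.author_id = b.id

Result:
title           | author
----------------+-------
Winter Gardens  | Carter
Paper Boats     | Walker
The Long Road   | Green 
The Last Train  | Lewis 
Northern Lights | Green 
The Glass Key   | Green 


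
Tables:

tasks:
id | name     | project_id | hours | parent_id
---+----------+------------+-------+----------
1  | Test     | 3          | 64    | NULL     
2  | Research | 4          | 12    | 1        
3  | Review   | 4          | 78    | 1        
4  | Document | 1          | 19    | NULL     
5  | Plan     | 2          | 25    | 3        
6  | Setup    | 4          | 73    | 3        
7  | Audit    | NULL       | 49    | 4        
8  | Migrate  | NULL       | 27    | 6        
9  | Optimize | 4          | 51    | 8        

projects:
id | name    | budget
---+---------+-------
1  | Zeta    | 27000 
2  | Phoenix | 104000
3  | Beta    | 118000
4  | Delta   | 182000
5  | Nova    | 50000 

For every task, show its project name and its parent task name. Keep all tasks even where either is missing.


Two LEFT JOINs from the same base table tasks: one to projects via project_id, one to tasks itself via parent_id. Both are LEFT so every task is preserved.
Match against projects:
  - task 1 (Test): project_id=3 -> matches Beta
  - task 2 (Research): project_id=4 -> matches Delta
  - task 3 (Review): project_id=4 -> matches Delta
  - task 4 (Document): project_id=1 -> matches Zeta
  - task 5 (Plan): project_id=2 -> matches Phoenix
  - task 6 (Setup): project_id=4 -> matches Delta
  - task 7 (Audit): project_id=NULL, no match -> kept with NULL
  - task 8 (Migrate): project_id=NULL, no match -> kept with NULL
  - task 9 (Optimize): project_id=4 -> matches Delta
Match against tasks (self):
  - task 1 (Test): parent_id=NULL -> NULL
  - task 2 (Research): parent_id=1 -> Test
  - task 3 (Review): parent_id=1 -> Test
  - task 4 (Document): parent_id=NULL -> NULL
  - task 5 (Plan): parent_id=3 -> Review
  - task 6 (Setup): parent_id=3 -> Review
  - task 7 (Audit): parent_id=4 -> Document
  - task 8 (Migrate): parent_id=6 -> Setup
  - task 9 (Optimize): parent_id=8 -> Migrate

SQL:
SELECT a.name, b.name AS project, c.name AS parent
FROM tasks a
LEFT JOIN projects b ON a.project_id = b.id
LEFT JOIN tasks c ON a.parent_id = c.id

Result:
name     | project | parent  
---------+---------+---------
Test     | Beta    | NULL    
Research | Delta   | Test    
Review   | Delta   | Test    
Document | Zeta    | NULL    
Plan     | Phoenix | Review  
Setup    | Delta   | Review  
Audit    | NULL    | Document
Migrate  | NULL    | Setup   
Optimize | Delta   | Migrate 


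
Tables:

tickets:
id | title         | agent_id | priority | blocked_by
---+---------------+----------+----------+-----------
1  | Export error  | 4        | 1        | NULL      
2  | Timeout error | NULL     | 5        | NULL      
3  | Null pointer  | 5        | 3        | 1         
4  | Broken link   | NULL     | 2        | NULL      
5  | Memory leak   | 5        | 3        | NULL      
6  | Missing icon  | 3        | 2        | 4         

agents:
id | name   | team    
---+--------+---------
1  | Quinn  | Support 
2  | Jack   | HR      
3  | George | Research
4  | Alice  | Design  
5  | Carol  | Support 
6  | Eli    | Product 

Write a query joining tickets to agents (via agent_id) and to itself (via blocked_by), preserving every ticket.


Two LEFT JOINs from the same base table tickets: one to agents via agent_id, one to tickets itself via blocked_by. Both are LEFT so every ticket is preserved.
Match against agents:
  - ticket 1 (Export error): agent_id=4 -> matches Alice
  - ticket 2 (Timeout error): agent_id=NULL, no match -> kept with NULL
  - ticket 3 (Null pointer): agent_id=5 -> matches Carol
  - ticket 4 (Broken link): agent_id=NULL, no match -> kept with NULL
  - ticket 5 (Memory leak): agent_id=5 -> matches Carol
  - ticket 6 (Missing icon): agent_id=3 -> matches George
Match against tickets (self):
  - ticket 1 (Export error): blocked_by=NULL -> NULL
  - ticket 2 (Timeout error): blocked_by=NULL -> NULL
  - ticket 3 (Null pointer): blocked_by=1 -> Export error
  - ticket 4 (Broken link): blocked_by=NULL -> NULL
  - ticket 5 (Memory leak): blocked_by=NULL -> NULL
  - ticket 6 (Missing icon): blocked_by=4 -> Broken link

SQL:
SELECT a.title, b.name AS agent, c.title AS blocked_by
FROM tickets a
LEFT JOIN agents b ON a.agent_id = b.id
LEFT JOIN tickets c ON a.blocked_by = c.id

Result:
title         | agent  | blocked_by  
--------------+--------+-------------
Export error  | Alice  | NULL        
Timeout error | NULL   | NULL        
Null pointer  | Carol  | Export error
Broken link   | NULL   | NULL        
Memory leak   | Carol  | NULL        
Missing icon  | George | Broken link 


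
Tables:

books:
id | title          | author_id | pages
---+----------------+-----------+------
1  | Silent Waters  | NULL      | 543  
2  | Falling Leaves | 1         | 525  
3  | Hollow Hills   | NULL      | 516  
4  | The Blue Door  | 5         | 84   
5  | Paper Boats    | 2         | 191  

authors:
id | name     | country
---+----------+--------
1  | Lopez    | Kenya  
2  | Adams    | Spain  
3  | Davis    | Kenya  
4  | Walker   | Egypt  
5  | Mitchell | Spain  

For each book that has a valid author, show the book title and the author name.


INNER JOIN keeps only books rows whose author_id matches an id in authors. Walk through each book:
  - book 1 (Silent Waters): author_id=NULL, no match -> dropped
  - book 2 (Falling Leaves): author_id=1 -> matches Lopez
  - book 3 (Hollow Hills): author_id=NULL, no match -> dropped
  - book 4 (The Blue Door): author_id=5 -> matches Mitchell
  - book 5 (Paper Boats): author_id=2 -> matches Adams
So 2 of 5 rows are dropped.

SQL:
SELECT a.title, b.name AS author
FROM books a
INNER JOIN authors b ON a.author_id = b.id

Result:
title          | author  
---------------+---------
Falling Leaves | Lopez   
The Blue Door  | Mitchell
Paper Boats    | Adams   


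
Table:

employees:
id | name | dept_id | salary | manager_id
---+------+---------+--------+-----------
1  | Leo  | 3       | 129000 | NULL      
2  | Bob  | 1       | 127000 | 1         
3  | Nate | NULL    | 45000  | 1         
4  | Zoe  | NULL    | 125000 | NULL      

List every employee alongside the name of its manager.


This is a self-join: employees is joined to a second copy of itself, matching each row's manager_id to another row's id. Use LEFT JOIN so rows with manager_id=NULL are kept.
  - employee 1 (Leo): manager_id=NULL -> NULL
  - employee 2 (Bob): manager_id=1 -> Leo
  - employee 3 (Nate): manager_id=1 -> Leo
  - employee 4 (Zoe): manager_id=NULL -> NULL

SQL:
SELECT a.name AS item, b.name AS manager
FROM employees a
LEFT JOIN employees b ON a.manager_id = b.id

Result:
item | manager
-----+--------
Leo  | NULL   
Bob  | Leo    
Nate | Leo    
Zoe  | NULL   


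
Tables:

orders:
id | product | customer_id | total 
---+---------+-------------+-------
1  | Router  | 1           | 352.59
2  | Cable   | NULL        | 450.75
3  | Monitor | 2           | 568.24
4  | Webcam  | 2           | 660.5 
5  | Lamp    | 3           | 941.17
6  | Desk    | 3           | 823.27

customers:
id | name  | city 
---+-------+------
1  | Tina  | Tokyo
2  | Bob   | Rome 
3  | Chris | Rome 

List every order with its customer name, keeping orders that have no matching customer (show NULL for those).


LEFT JOIN keeps every row from orders (the left table); where customer_id has no match in customers, the customer columns become NULL. Walk through each order:
  - order 1 (Router): customer_id=1 -> matches Tina
  - order 2 (Cable): customer_id=NULL, no match -> kept with NULL
  - order 3 (Monitor): customer_id=2 -> matches Bob
  - order 4 (Webcam): customer_id=2 -> matches Bob
  - order 5 (Lamp): customer_id=3 -> matches Chris
  - order 6 (Desk): customer_id=3 -> matches Chris
All 6 rows appear; 1 has NULL customer.

SQL:
SELECT a.product, b.name AS customer
FROM orders a
LEFT JOIN customers b ON a.customer_id = b.id

Result:
product | customer
--------+---------
Router  | Tina    
Cable   | NULL    
Monitor | Bob     
Webcam  | Bob     
Lamp    | Chris   
Desk    | Chris   


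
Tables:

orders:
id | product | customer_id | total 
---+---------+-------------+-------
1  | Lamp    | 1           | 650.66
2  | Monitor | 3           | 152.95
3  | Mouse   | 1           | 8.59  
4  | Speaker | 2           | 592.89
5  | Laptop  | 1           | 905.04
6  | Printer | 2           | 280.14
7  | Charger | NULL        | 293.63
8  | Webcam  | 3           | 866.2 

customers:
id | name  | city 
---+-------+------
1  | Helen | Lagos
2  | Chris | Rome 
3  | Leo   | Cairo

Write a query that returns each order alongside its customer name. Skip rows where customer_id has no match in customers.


INNER JOIN keeps only orders rows whose customer_id matches an id in customers. Walk through each order:
  - order 1 (Lamp): customer_id=1 -> matches Helen
  - order 2 (Monitor): customer_id=3 -> matches Leo
  - order 3 (Mouse): customer_id=1 -> matches Helen
  - order 4 (Speaker): customer_id=2 -> matches Chris
  - order 5 (Laptop): customer_id=1 -> matches Helen
  - order 6 (Printer): customer_id=2 -> matches Chris
  - order 7 (Charger): customer_id=NULL, no match -> dropped
  - order 8 (Webcam): customer_id=3 -> matches Leo
So 1 of 8 rows is dropped.

SQL:
SELECT a.product, b.name AS customer
FROM orders a
INNER JOIN customers b ON a.customer_id = b.id

Result:
product | customer
--------+---------
Lamp    | Helen   
Monitor | Leo     
Mouse   | Helen   
Speaker | Chris   
Laptop  | Helen   
Printer | Chris   
Webcam  | Leo     


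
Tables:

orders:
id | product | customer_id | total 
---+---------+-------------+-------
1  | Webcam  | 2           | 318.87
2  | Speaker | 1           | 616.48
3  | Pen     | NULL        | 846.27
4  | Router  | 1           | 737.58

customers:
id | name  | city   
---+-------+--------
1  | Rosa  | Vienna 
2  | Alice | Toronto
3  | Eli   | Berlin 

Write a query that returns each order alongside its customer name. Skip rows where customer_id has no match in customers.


INNER JOIN keeps only orders rows whose customer_id matches an id in customers. Walk through each order:
  - order 1 (Webcam): customer_id=2 -> matches Alice
  - order 2 (Speaker): customer_id=1 -> matches Rosa
  - order 3 (Pen): customer_id=NULL, no match -> dropped
  - order 4 (Router): customer_id=1 -> matches Rosa
So 1 of 4 rows is dropped.

SQL:
SELECT a.product, b.name AS customer
FROM orders a
INNER JOIN customers b ON a.customer_id = b.id

Result:
product | customer
--------+---------
Webcam  | Alice   
Speaker | Rosa    
Router  | Rosa    


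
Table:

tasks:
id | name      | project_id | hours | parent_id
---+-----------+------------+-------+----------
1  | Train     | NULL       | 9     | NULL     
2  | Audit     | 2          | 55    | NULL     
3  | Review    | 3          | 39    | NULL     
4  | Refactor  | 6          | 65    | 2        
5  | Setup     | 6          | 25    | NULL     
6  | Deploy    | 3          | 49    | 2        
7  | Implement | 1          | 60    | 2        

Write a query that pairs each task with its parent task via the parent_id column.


This is a self-join: tasks is joined to a second copy of itself, matching each row's parent_id to another row's id. Use LEFT JOIN so rows with parent_id=NULL are kept.
  - task 1 (Train): parent_id=NULL -> NULL
  - task 2 (Audit): parent_id=NULL -> NULL
  - task 3 (Review): parent_id=NULL -> NULL
  - task 4 (Refactor): parent_id=2 -> Audit
  - task 5 (Setup): parent_id=NULL -> NULL
  - task 6 (Deploy): parent_id=2 -> Audit
  - task 7 (Implement): parent_id=2 -> Audit

SQL:
SELECT a.name AS item, b.name AS parent
FROM tasks a
LEFT JOIN tasks b ON a.parent_id = b.id

Result:
item      | parent
----------+-------
Train     | NULL  
Audit     | NULL  
Review    | NULL  
Refactor  | Audit 
Setup     | NULL  
Deploy    | Audit 
Implement | Audit 


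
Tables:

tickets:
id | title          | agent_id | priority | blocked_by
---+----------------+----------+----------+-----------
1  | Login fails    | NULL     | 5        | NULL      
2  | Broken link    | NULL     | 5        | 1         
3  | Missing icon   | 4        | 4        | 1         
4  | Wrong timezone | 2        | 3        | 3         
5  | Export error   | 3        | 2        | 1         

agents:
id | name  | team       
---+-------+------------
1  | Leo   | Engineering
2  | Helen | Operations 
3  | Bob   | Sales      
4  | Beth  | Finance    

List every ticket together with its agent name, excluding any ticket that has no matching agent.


INNER JOIN keeps only tickets rows whose agent_id matches an id in agents. Walk through each ticket:
  - ticket 1 (Login fails): agent_id=NULL, no match -> dropped
  - ticket 2 (Broken link): agent_id=NULL, no match -> dropped
  - ticket 3 (Missing icon): agent_id=4 -> matches Beth
  - ticket 4 (Wrong timezone): agent_id=2 -> matches Helen
  - ticket 5 (Export error): agent_id=3 -> matches Bob
So 2 of 5 rows are dropped.

SQL:
SELECT a.title, b.name AS agent
FROM tickets a
INNER JOIN agents b ON a.agent_id = b.id

Result:
title          | agent
---------------+------
Missing icon   | Beth 
Wrong timezone | Helen
Export error   | Bob  


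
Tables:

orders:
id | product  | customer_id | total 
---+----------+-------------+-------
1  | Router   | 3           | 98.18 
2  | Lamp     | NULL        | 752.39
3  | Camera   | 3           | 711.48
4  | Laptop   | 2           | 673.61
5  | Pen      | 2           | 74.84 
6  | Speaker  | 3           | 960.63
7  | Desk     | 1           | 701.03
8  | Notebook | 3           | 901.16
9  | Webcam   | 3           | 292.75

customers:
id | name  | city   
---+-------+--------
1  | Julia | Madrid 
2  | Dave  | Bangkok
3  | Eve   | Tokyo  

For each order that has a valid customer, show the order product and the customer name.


INNER JOIN keeps only orders rows whose customer_id matches an id in customers. Walk through each order:
  - order 1 (Router): customer_id=3 -> matches Eve
  - order 2 (Lamp): customer_id=NULL, no match -> dropped
  - order 3 (Camera): customer_id=3 -> matches Eve
  - order 4 (Laptop): customer_id=2 -> matches Dave
  - order 5 (Pen): customer_id=2 -> matches Dave
  - order 6 (Speaker): customer_id=3 -> matches Eve
  - order 7 (Desk): customer_id=1 -> matches Julia
  - order 8 (Notebook): customer_id=3 -> matches Eve
  - order 9 (Webcam): customer_id=3 -> matches Eve
So 1 of 9 rows is dropped.

SQL:
SELECT a.product, b.name AS customer
FROM orders a
INNER JOIN customers b ON a.customer_id = b.id

Result:
product  | customer
---------+---------
Router   | Eve     
Camera   | Eve     
Laptop   | Dave    
Pen      | Dave    
Speaker  | Eve     
Desk     | Julia   
Notebook | Eve     
Webcam   | Eve     


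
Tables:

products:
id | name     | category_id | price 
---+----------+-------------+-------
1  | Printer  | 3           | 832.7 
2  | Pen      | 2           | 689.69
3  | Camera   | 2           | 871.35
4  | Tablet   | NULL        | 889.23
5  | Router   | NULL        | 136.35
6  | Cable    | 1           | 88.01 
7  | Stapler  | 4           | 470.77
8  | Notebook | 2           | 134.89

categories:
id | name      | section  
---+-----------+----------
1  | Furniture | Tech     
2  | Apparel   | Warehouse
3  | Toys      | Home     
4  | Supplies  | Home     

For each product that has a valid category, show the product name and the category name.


INNER JOIN keeps only products rows whose category_id matches an id in categories. Walk through each product:
  - product 1 (Printer): category_id=3 -> matches Toys
  - product 2 (Pen): category_id=2 -> matches Apparel
  - product 3 (Camera): category_id=2 -> matches Apparel
  - product 4 (Tablet): category_id=NULL, no match -> dropped
  - product 5 (Router): category_id=NULL, no match -> dropped
  - product 6 (Cable): category_id=1 -> matches Furniture
  - product 7 (Stapler): category_id=4 -> matches Supplies
  - product 8 (Notebook): category_id=2 -> matches Apparel
So 2 of 8 rows are dropped.

SQL:
SELECT a.name, b.name AS category
FROM products a
INNER JOIN categories b ON a.category_id = b.id

Result:
name     | category 
---------+----------
Printer  | Toys     
Pen      | Apparel  
Camera   | Apparel  
Cable    | Furniture
Stapler  | Supplies 
Notebook | Apparel  


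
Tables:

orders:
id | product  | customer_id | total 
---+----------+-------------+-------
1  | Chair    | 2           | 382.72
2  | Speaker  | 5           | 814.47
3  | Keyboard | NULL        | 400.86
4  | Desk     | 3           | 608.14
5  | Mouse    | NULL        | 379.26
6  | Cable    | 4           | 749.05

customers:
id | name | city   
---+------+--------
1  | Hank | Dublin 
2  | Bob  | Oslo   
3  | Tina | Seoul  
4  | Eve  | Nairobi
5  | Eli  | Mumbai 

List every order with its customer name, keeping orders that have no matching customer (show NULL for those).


LEFT JOIN keeps every row from orders (the left table); where customer_id has no match in customers, the customer columns become NULL. Walk through each order:
  - order 1 (Chair): customer_id=2 -> matches Bob
  - order 2 (Speaker): customer_id=5 -> matches Eli
  - order 3 (Keyboard): customer_id=NULL, no match -> kept with NULL
  - order 4 (Desk): customer_id=3 -> matches Tina
  - order 5 (Mouse): customer_id=NULL, no match -> kept with NULL
  - order 6 (Cable): customer_id=4 -> matches Eve
All 6 rows appear; 2 have NULL customer.

SQL:
SELECT a.product, b.name AS customer
FROM orders a
LEFT JOIN customers b ON a.customer_id = b.id

Result:
product  | customer
---------+---------
Chair    | Bob     
Speaker  | Eli     
Keyboard | NULL    
Desk     | Tina    
Mouse    | NULL    
Cable    | Eve     


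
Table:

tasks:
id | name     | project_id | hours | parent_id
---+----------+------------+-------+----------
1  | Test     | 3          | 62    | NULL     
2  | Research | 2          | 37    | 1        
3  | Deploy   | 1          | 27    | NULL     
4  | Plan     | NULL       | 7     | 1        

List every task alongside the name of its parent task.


This is a self-join: tasks is joined to a second copy of itself, matching each row's parent_id to another row's id. Use LEFT JOIN so rows with parent_id=NULL are kept.
  - task 1 (Test): parent_id=NULL -> NULL
  - task 2 (Research): parent_id=1 -> Test
  - task 3 (Deploy): parent_id=NULL -> NULL
  - task 4 (Plan): parent_id=1 -> Test

SQL:
SELECT a.name AS item, b.name AS parent
FROM tasks a
LEFT JOIN tasks b ON a.parent_id = b.id

Result:
item     | parent
---------+-------
Test     | NULL  
Research | Test  
Deploy   | NULL  
Plan     | Test  


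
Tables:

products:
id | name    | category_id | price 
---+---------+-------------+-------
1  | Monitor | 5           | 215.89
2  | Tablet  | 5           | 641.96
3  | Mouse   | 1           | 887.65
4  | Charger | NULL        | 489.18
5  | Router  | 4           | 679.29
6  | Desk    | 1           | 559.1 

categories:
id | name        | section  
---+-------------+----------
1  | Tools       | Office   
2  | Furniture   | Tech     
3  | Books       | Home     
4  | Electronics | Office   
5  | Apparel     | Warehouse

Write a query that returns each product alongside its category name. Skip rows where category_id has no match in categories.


INNER JOIN keeps only products rows whose category_id matches an id in categories. Walk through each product:
  - product 1 (Monitor): category_id=5 -> matches Apparel
  - product 2 (Tablet): category_id=5 -> matches Apparel
  - product 3 (Mouse): category_id=1 -> matches Tools
  - product 4 (Charger): category_id=NULL, no match -> dropped
  - product 5 (Router): category_id=4 -> matches Electronics
  - product 6 (Desk): category_id=1 -> matches Tools
So 1 of 6 rows is dropped.

SQL:
SELECT a.name, b.name AS category
FROM products a
INNER JOIN categories b ON a.category_id = b.id

Result:
name    | category   
--------+------------
Monitor | Apparel    
Tablet  | Apparel    
Mouse   | Tools      
Router  | Electronics
Desk    | Tools      


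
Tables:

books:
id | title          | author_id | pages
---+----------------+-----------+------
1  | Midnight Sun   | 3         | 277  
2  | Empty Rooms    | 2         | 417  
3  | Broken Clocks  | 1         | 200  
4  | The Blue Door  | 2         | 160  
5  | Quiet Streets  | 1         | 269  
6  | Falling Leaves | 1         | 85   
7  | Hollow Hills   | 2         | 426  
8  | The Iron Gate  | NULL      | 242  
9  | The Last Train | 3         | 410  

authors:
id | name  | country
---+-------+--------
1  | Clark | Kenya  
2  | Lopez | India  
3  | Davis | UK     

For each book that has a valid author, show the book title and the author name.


INNER JOIN keeps only books rows whose author_id matches an id in authors. Walk through each book:
  - book 1 (Midnight Sun): author_id=3 -> matches Davis
  - book 2 (Empty Rooms): author_id=2 -> matches Lopez
  - book 3 (Broken Clocks): author_id=1 -> matches Clark
  - book 4 (The Blue Door): author_id=2 -> matches Lopez
  - book 5 (Quiet Streets): author_id=1 -> matches Clark
  - book 6 (Falling Leaves): author_id=1 -> matches Clark
  - book 7 (Hollow Hills): author_id=2 -> matches Lopez
  - book 8 (The Iron Gate): author_id=NULL, no match -> dropped
  - book 9 (The Last Train): author_id=3 -> matches Davis
So 1 of 9 rows is dropped.

SQL:
SELECT a.title, b.name AS author
FROM books a
INNER JOIN authors b ON a.author_id = b.id

Result:
title          | author
---------------+-------
Midnight Sun   | Davis 
Empty Rooms    | Lopez 
Broken Clocks  | Clark 
The Blue Door  | Lopez 
Quiet Streets  | Clark 
Falling Leaves | Clark 
Hollow Hills   | Lopez 
The Last Train | Davis 
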